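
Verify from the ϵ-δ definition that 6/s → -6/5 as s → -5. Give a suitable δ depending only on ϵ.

δ = min(5/2, (25/12)ϵ)

Fix ϵ > 0. We seek δ > 0 such that 0 < |s + 5| < δ implies |6/s + 6/5| < ϵ.
|6/s + 6/5| = 6·|-5 − s|/(5·|s|) = 6|s + 5|/(5|s|).
Restrict δ ≤ 5/2. Then |s + 5| < 5/2 gives |s| > 5/2, so 5|s| > 25/2.
Then |6/s + 6/5| < 6|s + 5|/(25/2), which is < ϵ when |s + 5| < (25/12)ϵ.
Take δ = min(5/2, (25/12)ϵ). Then 0 < |s + 5| < δ gives both |s + 5| < 5/2 and |s + 5| < (25/12)ϵ, so |6/s + 6/5| < ϵ.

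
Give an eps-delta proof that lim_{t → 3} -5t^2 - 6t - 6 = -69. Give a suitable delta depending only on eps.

delta = min(2, eps/46)

Fix eps > 0. We want delta > 0 such that 0 < |t − 3| < delta implies |(-5t^2 - 6t - 6) + 69| < eps.
(-5t^2 - 6t - 6) + 69 = -5t^2 - 6t + 63 = (t − 3)(-5t - 21).
So |(-5t^2 - 6t - 6) + 69| = |t − 3|·|-5t - 21|.
Assume first that |t − 3| < 2, so |t| < 5. Then |-5t - 21| ≤ 5·5 + 21 = 46.
Hence |(-5t^2 - 6t - 6) + 69| ≤ 46|t − 3| < eps provided |t − 3| < eps/46.
Take delta = min(2, eps/46). Then 0 < |t − 3| < delta gives both |t − 3| < 2 and |t − 3| < eps/46, so |(-5t^2 - 6t - 6) + 69| < eps.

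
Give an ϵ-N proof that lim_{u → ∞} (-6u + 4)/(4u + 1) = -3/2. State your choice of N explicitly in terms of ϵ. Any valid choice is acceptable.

Let ϵ > 0. We seek N > 0 such that u > N implies |(-6u + 4)/(4u + 1) + 3/2| < ϵ.
(-6u + 4)/(4u + 1) + 3/2 = (4(-6u + 4) − (-6)(4u + 1)) / (4(4u + 1)) = 22/(4(4u + 1)).
For u > 0 we have 4u + 1 > 4u, so |(-6u + 4)/(4u + 1) + 3/2| = 22/(4(4u + 1)) < 22/(4·4u) = (11/8)/u.
Thus |(-6u + 4)/(4u + 1) + 3/2| < ϵ whenever u > (11/8)/ϵ.
Take N = (11/8)/ϵ. If u > N then |(-6u + 4)/(4u + 1) + 3/2| < (11/8)/u < ϵ.

N = (11/8)/ϵ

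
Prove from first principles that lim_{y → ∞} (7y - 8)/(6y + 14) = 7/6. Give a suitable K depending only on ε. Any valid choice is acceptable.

Fix ε > 0. We seek K > 0 such that y > K implies |(7y - 8)/(6y + 14) − (7/6)| < ε.
(7y - 8)/(6y + 14) − (7/6) = (6(7y - 8) − 7(6y + 14)) / (6(6y + 14)) = -146/(6(6y + 14)).
For y > 0 we have 6y + 14 > 6y, so |(7y - 8)/(6y + 14) − (7/6)| = 146/(6(6y + 14)) < 146/(6·6y) = (73/18)/y.
Thus |(7y - 8)/(6y + 14) − (7/6)| < ε whenever y > (73/18)/ε.
Take K = (73/18)/ε. If y > K then |(7y - 8)/(6y + 14) − (7/6)| < (73/18)/y < ε.

K = (73/18)/ε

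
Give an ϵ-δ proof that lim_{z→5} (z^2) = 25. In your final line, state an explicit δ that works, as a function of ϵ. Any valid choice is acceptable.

Fix ϵ > 0. We seek δ > 0 with 0 < |z − 5| < δ ⇒ |z^2 − 25| < ϵ.
Factor: z^2 − 25 = (z − 5)(z + 5), so |z^2 − 25| = |z − 5|·|z + 5|.
Impose δ ≤ 1 so that |z| < 6; then |z + 5| ≤ 11.
Hence |z^2 − 25| ≤ 11|z − 5|, which is < ϵ once |z − 5| < ϵ/11.
Take δ = min(1, ϵ/11). If 0 < |z − 5| < δ then both bounds hold and |z^2 − 25| ≤ 11|z − 5| < 11·(ϵ/11) = ϵ.

δ = min(1, ϵ/11)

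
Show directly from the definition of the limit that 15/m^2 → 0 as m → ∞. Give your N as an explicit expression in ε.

N = (15/ε)^{1/2}

Fix ε > 0. For m ≥ 1, |15/m^2 − 0| = 15/m^2.
15/m^2 < ε ⇔ m^2 > 15/ε ⇔ m > (15/ε)^{1/2}.
Take N = (15/ε)^{1/2}. Then m > N implies 15/m^2 < ε.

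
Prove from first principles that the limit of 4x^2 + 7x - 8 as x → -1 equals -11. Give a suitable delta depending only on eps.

delta = min(1, eps/11)

Suppose eps > 0. We want delta > 0 such that 0 < |x + 1| < delta implies |(4x^2 + 7x - 8) + 11| < eps.
(4x^2 + 7x - 8) + 11 = 4x^2 + 7x + 3 = (x + 1)(4x + 3).
So |(4x^2 + 7x - 8) + 11| = |x + 1|·|4x + 3|.
Assume first that |x + 1| < 1, so |x| < 2. Then |4x + 3| ≤ 4·2 + 3 = 11.
Hence |(4x^2 + 7x - 8) + 11| ≤ 11|x + 1| < eps provided |x + 1| < eps/11.
Choosing delta = min(1, eps/11) ensures both conditions, hence |(4x^2 + 7x - 8) + 11| < eps.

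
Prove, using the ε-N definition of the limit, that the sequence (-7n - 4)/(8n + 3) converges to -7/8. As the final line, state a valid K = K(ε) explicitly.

K = (11/64)/ε

Suppose ε > 0. For n ≥ 1, |(-7n - 4)/(8n + 3) + 7/8| = |-11|/(8(8n + 3)) = 11/(8(8n + 3)).
Since 8n + 3 ≥ 8n for n ≥ 1, this is ≤ 11/(8·8n) = (11/64)/n.
So |(-7n - 4)/(8n + 3) + 7/8| < ε whenever n > (11/64)/ε.
Take K = (11/64)/ε. If n > K then |(-7n - 4)/(8n + 3) + 7/8| ≤ (11/64)/n < ε.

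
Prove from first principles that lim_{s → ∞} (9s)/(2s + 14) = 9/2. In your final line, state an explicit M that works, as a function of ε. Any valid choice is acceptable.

Suppose ε > 0. We seek M > 0 such that s > M implies |(9s)/(2s + 14) − (9/2)| < ε.
(9s)/(2s + 14) − (9/2) = (2(9s) − 9(2s + 14)) / (2(2s + 14)) = -126/(2(2s + 14)).
For s > 0 we have 2s + 14 > 2s, so |(9s)/(2s + 14) − (9/2)| = 126/(2(2s + 14)) < 126/(2·2s) = (63/2)/s.
Thus |(9s)/(2s + 14) − (9/2)| < ε whenever s > (63/2)/ε.
Take M = (63/2)/ε. If s > M then |(9s)/(2s + 14) − (9/2)| < (63/2)/s < ε.

M = (63/2)/ε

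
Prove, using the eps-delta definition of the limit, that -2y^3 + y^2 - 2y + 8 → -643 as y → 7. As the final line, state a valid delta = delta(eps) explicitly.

Fix eps > 0. We want delta > 0 such that 0 < |y − 7| < delta implies |(-2y^3 + y^2 - 2y + 8) + 643| < eps.
(-2y^3 + y^2 - 2y + 8) + 643 = -2y^3 + y^2 - 2y + 651 = (y − 7)(-2y^2 - 13y - 93).
So |(-2y^3 + y^2 - 2y + 8) + 643| = |y − 7|·|-2y^2 - 13y - 93|.
Require delta ≤ 2. Then |y − 7| < 2 gives |y| < 9, and by the triangle inequality |-2y^2 - 13y - 93| ≤ 2·9^2 + 13·9 + 93 = 372.
Hence |(-2y^3 + y^2 - 2y + 8) + 643| ≤ 372|y − 7| < eps provided |y − 7| < eps/372.
Take delta = min(2, eps/372). Then 0 < |y − 7| < delta gives both |y − 7| < 2 and |y − 7| < eps/372, so |(-2y^3 + y^2 - 2y + 8) + 643| < eps.

delta = min(2, eps/372)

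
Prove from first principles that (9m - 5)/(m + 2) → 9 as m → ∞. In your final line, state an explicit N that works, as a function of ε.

N = 23/ε

Suppose ε > 0. For m ≥ 1, |(9m - 5)/(m + 2) − 9| = |-23|/((m + 2)) = 23/((m + 2)).
Since m + 2 ≥ m for m ≥ 1, this is ≤ 23/(m) = 23/m.
So |(9m - 5)/(m + 2) − 9| < ε whenever m > 23/ε.
Take N = 23/ε. If m > N then |(9m - 5)/(m + 2) − 9| ≤ 23/m < ε.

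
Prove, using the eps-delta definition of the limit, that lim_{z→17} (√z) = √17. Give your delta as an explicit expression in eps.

Let eps > 0 be given. We want delta > 0 such that 0 < |z − 17| < delta implies |√z − √17| < eps.
Rationalise: √z − √17 = (z − 17)/(√z + √17), so |√z − √17| = |z − 17|/(√z + √17).
Restrict delta ≤ 17 so that |z − 17| < 17 forces z > 0, and then √z + √17 > √17.
Hence |√z − √17| < |z − 17|/√17, which is < eps once |z − 17| < √17·eps.
Take delta = min(17, √17·eps). If 0 < |z − 17| < delta then z > 0 and |√z − √17| < |z − 17|/√17 < eps.

delta = min(17, √17·eps)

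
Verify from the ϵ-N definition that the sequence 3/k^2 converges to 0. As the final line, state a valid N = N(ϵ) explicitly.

Suppose ϵ > 0. For k ≥ 1, |3/k^2 − 0| = 3/k^2.
3/k^2 < ϵ ⇔ k^2 > 3/ϵ ⇔ k > (3/ϵ)^{1/2}.
Take N = (3/ϵ)^{1/2}. Then k > N implies 3/k^2 < ϵ.

N = (3/ϵ)^{1/2}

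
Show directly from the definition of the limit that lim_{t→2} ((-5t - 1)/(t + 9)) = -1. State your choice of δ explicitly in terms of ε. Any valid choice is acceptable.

δ = min(11/2, (11/8)ε)

Let ε > 0. We want δ > 0 with 0 < |t − 2| < δ ⇒ |(-5t - 1)/(t + 9) + 1| < ε.
Combining over a common denominator, (-5t - 1)/(t + 9) + 1 = [(-5t - 1)·11 − (-11)·(t + 9)] / [11·(t + 9)] = -44(t − 2) / (11(t + 9)).
So |(-5t - 1)/(t + 9) + 1| = 44|t − 2| / (11·|t + 9|).
Restrict δ ≤ 11/2. Then |t − 2| < 11/2 gives |t + 9| = |(t − 2) + 11| ≥ 11 − 11/2 = 11/2.
Hence |(-5t - 1)/(t + 9) + 1| < 44|t − 2|/(11·(11/2)) = (8/11)|t − 2|, which is < ε once |t − 2| < (11/8)ε.
Take δ = min(11/2, (11/8)ε). Then 0 < |t − 2| < δ forces both bounds, so |(-5t - 1)/(t + 9) + 1| < ε.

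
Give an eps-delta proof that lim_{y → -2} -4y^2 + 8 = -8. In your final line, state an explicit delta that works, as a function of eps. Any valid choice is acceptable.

delta = min(1, eps/20)

Let eps > 0. We want delta > 0 such that 0 < |y + 2| < delta implies |(-4y^2 + 8) + 8| < eps.
(-4y^2 + 8) + 8 = -4y^2 + 16 = (y + 2)(-4y + 8).
So |(-4y^2 + 8) + 8| = |y + 2|·|-4y + 8|.
Assume first that |y + 2| < 1, so |y| < 3. Then |-4y + 8| ≤ 4·3 + 8 = 20.
Hence |(-4y^2 + 8) + 8| ≤ 20|y + 2| < eps provided |y + 2| < eps/20.
Take delta = min(1, eps/20). Then 0 < |y + 2| < delta gives both |y + 2| < 1 and |y + 2| < eps/20, so |(-4y^2 + 8) + 8| < eps.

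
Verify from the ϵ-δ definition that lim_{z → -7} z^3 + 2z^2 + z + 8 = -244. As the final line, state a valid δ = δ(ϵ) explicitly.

Suppose ϵ > 0. We want δ > 0 such that 0 < |z + 7| < δ implies |(z^3 + 2z^2 + z + 8) + 244| < ϵ.
(z^3 + 2z^2 + z + 8) + 244 = z^3 + 2z^2 + z + 252 = (z + 7)(z^2 - 5z + 36).
So |(z^3 + 2z^2 + z + 8) + 244| = |z + 7|·|z^2 - 5z + 36|.
Require δ ≤ 1. Then |z + 7| < 1 gives |z| < 8, and by the triangle inequality |z^2 - 5z + 36| ≤ 8^2 + 5·8 + 36 = 140.
Hence |(z^3 + 2z^2 + z + 8) + 244| ≤ 140|z + 7| < ϵ provided |z + 7| < ϵ/140.
Choosing δ = min(1, ϵ/140) ensures both conditions, hence |(z^3 + 2z^2 + z + 8) + 244| < ϵ.

δ = min(1, ϵ/140)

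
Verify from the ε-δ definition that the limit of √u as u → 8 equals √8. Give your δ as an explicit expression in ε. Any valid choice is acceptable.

Fix ε > 0. We want δ > 0 such that 0 < |u − 8| < δ implies |√u − √8| < ε.
Rationalise: √u − √8 = (u − 8)/(√u + √8), so |√u − √8| = |u − 8|/(√u + √8).
Restrict δ ≤ 8 so that |u − 8| < 8 forces u > 0, and then √u + √8 > √8.
Hence |√u − √8| < |u − 8|/√8, which is < ε once |u − 8| < √8·ε.
Take δ = min(8, √8·ε). If 0 < |u − 8| < δ then u > 0 and |√u − √8| < |u − 8|/√8 < ε.

δ = min(8, √8·ε)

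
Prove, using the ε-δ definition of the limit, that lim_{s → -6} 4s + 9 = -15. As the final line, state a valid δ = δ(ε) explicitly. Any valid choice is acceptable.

Fix ε > 0. We need δ > 0 so that 0 < |s + 6| < δ implies |(4s + 9) + 15| < ε.
|(4s + 9) + 15| = |4s + 24| = 4|s + 6|.
Thus it suffices that |s + 6| < ε/4.
Choosing δ = ε/4 gives |(4s + 9) + 15| = 4|s + 6| < ε whenever |s + 6| < δ.

δ = ε/4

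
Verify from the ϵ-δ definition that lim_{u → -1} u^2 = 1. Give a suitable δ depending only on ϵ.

Let ϵ > 0 be given. We seek δ > 0 with 0 < |u + 1| < δ ⇒ |u^2 − 1| < ϵ.
Factor: u^2 − 1 = (u + 1)(u - 1), so |u^2 − 1| = |u + 1|·|u - 1|.
Restrict δ ≤ 1. Then |u + 1| < 1 gives |u| < 2, so by the triangle inequality |u - 1| ≤ 2 + 1 = 3.
Hence |u^2 − 1| ≤ 3|u + 1|, which is < ϵ once |u + 1| < ϵ/3.
Take δ = min(1, ϵ/3). If 0 < |u + 1| < δ then both bounds hold and |u^2 − 1| ≤ 3|u + 1| < 3·(ϵ/3) = ϵ.

δ = min(1, ϵ/3)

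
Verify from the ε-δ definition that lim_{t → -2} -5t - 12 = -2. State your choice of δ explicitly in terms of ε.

δ = ε/5

Fix ε > 0. We need δ > 0 so that 0 < |t + 2| < δ implies |(-5t - 12) + 2| < ε.
|(-5t - 12) + 2| = |-5t - 10| = 5|t + 2|.
Thus it suffices that |t + 2| < ε/5.
Choosing δ = ε/5 gives |(-5t - 12) + 2| = 5|t + 2| < ε whenever |t + 2| < δ.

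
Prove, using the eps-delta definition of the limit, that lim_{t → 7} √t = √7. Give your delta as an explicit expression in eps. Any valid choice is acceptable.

Let eps > 0. We want delta > 0 such that 0 < |t − 7| < delta implies |√t − √7| < eps.
Multiplying by the conjugate, |√t − √7| = |t − 7|/(√t + √7).
Restrict delta ≤ 7 so that |t − 7| < 7 forces t > 0, and then √t + √7 > √7.
Hence |√t − √7| < |t − 7|/√7, which is < eps once |t − 7| < √7·eps.
Take delta = min(7, √7·eps). If 0 < |t − 7| < delta then t > 0 and |√t − √7| < |t − 7|/√7 < eps.

delta = min(7, √7·eps)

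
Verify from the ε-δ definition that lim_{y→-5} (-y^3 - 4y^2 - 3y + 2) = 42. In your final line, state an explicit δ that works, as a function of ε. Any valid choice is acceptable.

Fix ε > 0. We want δ > 0 such that 0 < |y + 5| < δ implies |(-y^3 - 4y^2 - 3y + 2) − 42| < ε.
(-y^3 - 4y^2 - 3y + 2) − 42 = -y^3 - 4y^2 - 3y - 40 = (y + 5)(-y^2 + y - 8).
So |(-y^3 - 4y^2 - 3y + 2) − 42| = |y + 5|·|-y^2 + y - 8|.
Require δ ≤ 1. Then |y + 5| < 1 gives |y| < 6, and by the triangle inequality |-y^2 + y - 8| ≤ 6^2 + 6 + 8 = 50.
Hence |(-y^3 - 4y^2 - 3y + 2) − 42| ≤ 50|y + 5| < ε provided |y + 5| < ε/50.
Take δ = min(1, ε/50). Then 0 < |y + 5| < δ gives both |y + 5| < 1 and |y + 5| < ε/50, so |(-y^3 - 4y^2 - 3y + 2) − 42| < ε.

δ = min(1, ε/50)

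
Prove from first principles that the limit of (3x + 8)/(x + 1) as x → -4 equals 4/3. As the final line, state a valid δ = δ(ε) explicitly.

δ = min(3/2, (9/10)ε)

Suppose ε > 0. We want δ > 0 with 0 < |x + 4| < δ ⇒ |(3x + 8)/(x + 1) − (4/3)| < ε.
Combining over a common denominator, (3x + 8)/(x + 1) − (4/3) = [(3x + 8)·(-3) − (-4)·(x + 1)] / [(-3)·(x + 1)] = -5(x + 4) / ((-3)(x + 1)).
So |(3x + 8)/(x + 1) − (4/3)| = 5|x + 4| / (3·|x + 1|).
Require δ ≤ 3/2, so |x + 1| ≥ |-3| − |x + 4| > 3 − 3/2 = 3/2.
Hence |(3x + 8)/(x + 1) − (4/3)| < 5|x + 4|/(3·(3/2)) = (10/9)|x + 4|, which is < ε once |x + 4| < (9/10)ε.
Take δ = min(3/2, (9/10)ε). Then 0 < |x + 4| < δ forces both bounds, so |(3x + 8)/(x + 1) − (4/3)| < ε.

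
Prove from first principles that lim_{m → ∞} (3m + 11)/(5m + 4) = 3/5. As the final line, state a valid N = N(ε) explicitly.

N = (43/25)/ε

Let ε > 0. For m ≥ 1, |(3m + 11)/(5m + 4) − (3/5)| = |43|/(5(5m + 4)) = 43/(5(5m + 4)).
Since 5m + 4 ≥ 5m for m ≥ 1, this is ≤ 43/(5·5m) = (43/25)/m.
So |(3m + 11)/(5m + 4) − (3/5)| < ε whenever m > (43/25)/ε.
Take N = (43/25)/ε. If m > N then |(3m + 11)/(5m + 4) − (3/5)| ≤ (43/25)/m < ε.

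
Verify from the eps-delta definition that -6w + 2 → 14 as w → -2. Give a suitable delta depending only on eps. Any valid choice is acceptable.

delta = eps/6

Let eps > 0. We need delta > 0 so that 0 < |w + 2| < delta implies |(-6w + 2) − 14| < eps.
Since (-6w + 2) − 14 = -6(w + 2), we have |(-6w + 2) − 14| = 6|w + 2|.
Thus it suffices that |w + 2| < eps/6.
Take delta = eps/6. If 0 < |w + 2| < delta then |(-6w + 2) − 14| = 6|w + 2| < 6·(eps/6) = eps.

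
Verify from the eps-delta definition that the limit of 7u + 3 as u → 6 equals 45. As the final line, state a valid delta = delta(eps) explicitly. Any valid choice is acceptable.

Fix eps > 0. We need delta > 0 so that 0 < |u − 6| < delta implies |(7u + 3) − 45| < eps.
Since (7u + 3) − 45 = 7(u − 6), we have |(7u + 3) − 45| = 7|u − 6|.
Thus it suffices that |u − 6| < eps/7.
Take delta = eps/7. If 0 < |u − 6| < delta then |(7u + 3) − 45| = 7|u − 6| < 7·(eps/7) = eps.

delta = eps/7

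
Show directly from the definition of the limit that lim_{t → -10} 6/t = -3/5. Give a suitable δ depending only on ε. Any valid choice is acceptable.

Suppose ε > 0. We seek δ > 0 such that 0 < |t + 10| < δ implies |6/t + 3/5| < ε.
|6/t + 3/5| = 6·|-10 − t|/(10·|t|) = 6|t + 10|/(10|t|).
Require δ ≤ 5 so that |t| > 10 − 5 = 5, hence 10|t| > 50.
Then |6/t + 3/5| < 6|t + 10|/50, which is < ε when |t + 10| < (25/3)ε.
Take δ = min(5, (25/3)ε). Then 0 < |t + 10| < δ gives both |t + 10| < 5 and |t + 10| < (25/3)ε, so |6/t + 3/5| < ε.

δ = min(5, (25/3)ε)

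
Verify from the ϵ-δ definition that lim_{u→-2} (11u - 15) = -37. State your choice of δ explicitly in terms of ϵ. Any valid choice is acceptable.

Suppose ϵ > 0. We need δ > 0 so that 0 < |u + 2| < δ implies |(11u - 15) + 37| < ϵ.
Since (11u - 15) + 37 = 11(u + 2), we have |(11u - 15) + 37| = 11|u + 2|.
So 11|u + 2| < ϵ exactly when |u + 2| < ϵ/11.
Choosing δ = ϵ/11 gives |(11u - 15) + 37| = 11|u + 2| < ϵ whenever |u + 2| < δ.

δ = ϵ/11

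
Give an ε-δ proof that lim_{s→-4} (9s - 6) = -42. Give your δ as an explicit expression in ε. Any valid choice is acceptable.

Let ε > 0 be given. We need δ > 0 so that 0 < |s + 4| < δ implies |(9s - 6) + 42| < ε.
Since (9s - 6) + 42 = 9(s + 4), we have |(9s - 6) + 42| = 9|s + 4|.
Thus it suffices that |s + 4| < ε/9.
Take δ = ε/9. If 0 < |s + 4| < δ then |(9s - 6) + 42| = 9|s + 4| < 9·(ε/9) = ε.

δ = ε/9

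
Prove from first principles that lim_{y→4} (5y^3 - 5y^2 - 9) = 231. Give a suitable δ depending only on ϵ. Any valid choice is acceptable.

δ = min(1, ϵ/260)

Suppose ϵ > 0. We want δ > 0 such that 0 < |y − 4| < δ implies |(5y^3 - 5y^2 - 9) − 231| < ϵ.
(5y^3 - 5y^2 - 9) − 231 = 5y^3 - 5y^2 - 240 = (y − 4)(5y^2 + 15y + 60).
So |(5y^3 - 5y^2 - 9) − 231| = |y − 4|·|5y^2 + 15y + 60|.
Require δ ≤ 1. Then |y − 4| < 1 gives |y| < 5, and by the triangle inequality |5y^2 + 15y + 60| ≤ 5·5^2 + 15·5 + 60 = 260.
Hence |(5y^3 - 5y^2 - 9) − 231| ≤ 260|y − 4| < ϵ provided |y − 4| < ϵ/260.
Choosing δ = min(1, ϵ/260) ensures both conditions, hence |(5y^3 - 5y^2 - 9) − 231| < ϵ.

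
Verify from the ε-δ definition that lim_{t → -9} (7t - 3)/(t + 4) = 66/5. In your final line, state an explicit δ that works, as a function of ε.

δ = min(5/2, (25/62)ε)

Fix ε > 0. We want δ > 0 with 0 < |t + 9| < δ ⇒ |(7t - 3)/(t + 4) − (66/5)| < ε.
Combining over a common denominator, (7t - 3)/(t + 4) − (66/5) = [(7t - 3)·(-5) − (-66)·(t + 4)] / [(-5)·(t + 4)] = 31(t + 9) / ((-5)(t + 4)).
So |(7t - 3)/(t + 4) − (66/5)| = 31|t + 9| / (5·|t + 4|).
Restrict δ ≤ 5/2. Then |t + 9| < 5/2 gives |t + 4| = |(t + 9) + (-5)| ≥ 5 − 5/2 = 5/2.
Hence |(7t - 3)/(t + 4) − (66/5)| < 31|t + 9|/(5·(5/2)) = (62/25)|t + 9|, which is < ε once |t + 9| < (25/62)ε.
Take δ = min(5/2, (25/62)ε). Then 0 < |t + 9| < δ forces both bounds, so |(7t - 3)/(t + 4) − (66/5)| < ε.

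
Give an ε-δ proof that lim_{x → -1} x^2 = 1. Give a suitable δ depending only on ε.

δ = min(1, ε/3)

Let ε > 0. We seek δ > 0 with 0 < |x + 1| < δ ⇒ |x^2 − 1| < ε.
Factor: x^2 − 1 = (x + 1)(x - 1), so |x^2 − 1| = |x + 1|·|x - 1|.
Restrict δ ≤ 1. Then |x + 1| < 1 gives |x| < 2, so by the triangle inequality |x - 1| ≤ 2 + 1 = 3.
Hence |x^2 − 1| ≤ 3|x + 1|, which is < ε once |x + 1| < ε/3.
Take δ = min(1, ε/3). If 0 < |x + 1| < δ then both bounds hold and |x^2 − 1| ≤ 3|x + 1| < 3·(ε/3) = ε.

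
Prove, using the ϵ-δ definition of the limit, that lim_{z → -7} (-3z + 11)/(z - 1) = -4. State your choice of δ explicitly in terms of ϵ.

Let ϵ > 0 be given. We want δ > 0 with 0 < |z + 7| < δ ⇒ |(-3z + 11)/(z - 1) + 4| < ϵ.
Combining over a common denominator, (-3z + 11)/(z - 1) + 4 = [(-3z + 11)·(-8) − 32·(z - 1)] / [(-8)·(z - 1)] = -8(z + 7) / ((-8)(z - 1)).
So |(-3z + 11)/(z - 1) + 4| = 8|z + 7| / (8·|z − 1|).
Require δ ≤ 4, so |z − 1| ≥ |-8| − |z + 7| > 8 − 4 = 4.
Hence |(-3z + 11)/(z - 1) + 4| < 8|z + 7|/(8·4) = (1/4)|z + 7|, which is < ϵ once |z + 7| < 4ϵ.
Take δ = min(4, 4ϵ). Then 0 < |z + 7| < δ forces both bounds, so |(-3z + 11)/(z - 1) + 4| < ϵ.

δ = min(4, 4ϵ)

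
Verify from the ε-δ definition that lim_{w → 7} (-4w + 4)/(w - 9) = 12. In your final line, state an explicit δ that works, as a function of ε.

δ = min(1, (1/16)ε)

Suppose ε > 0. We want δ > 0 with 0 < |w − 7| < δ ⇒ |(-4w + 4)/(w - 9) − 12| < ε.
Combining over a common denominator, (-4w + 4)/(w - 9) − 12 = [(-4w + 4)·(-2) − (-24)·(w - 9)] / [(-2)·(w - 9)] = 32(w − 7) / ((-2)(w - 9)).
So |(-4w + 4)/(w - 9) − 12| = 32|w − 7| / (2·|w − 9|).
Require δ ≤ 1, so |w − 9| ≥ |-2| − |w − 7| > 2 − 1 = 1.
Hence |(-4w + 4)/(w - 9) − 12| < 32|w − 7|/(2·1) = 16|w − 7|, which is < ε once |w − 7| < (1/16)ε.
Take δ = min(1, (1/16)ε). Then 0 < |w − 7| < δ forces both bounds, so |(-4w + 4)/(w - 9) − 12| < ε.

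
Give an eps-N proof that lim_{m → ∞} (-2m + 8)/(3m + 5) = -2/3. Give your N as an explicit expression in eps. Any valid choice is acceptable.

N = (34/9)/eps

Fix eps > 0. For m ≥ 1, |(-2m + 8)/(3m + 5) + 2/3| = |34|/(3(3m + 5)) = 34/(3(3m + 5)).
Since 3m + 5 ≥ 3m for m ≥ 1, this is ≤ 34/(3·3m) = (34/9)/m.
So |(-2m + 8)/(3m + 5) + 2/3| < eps whenever m > (34/9)/eps.
Take N = (34/9)/eps. If m > N then |(-2m + 8)/(3m + 5) + 2/3| ≤ (34/9)/m < eps.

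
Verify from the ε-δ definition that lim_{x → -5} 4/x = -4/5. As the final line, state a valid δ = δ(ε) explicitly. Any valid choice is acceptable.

δ = min(5/2, (25/8)ε)

Suppose ε > 0. We seek δ > 0 such that 0 < |x + 5| < δ implies |4/x + 4/5| < ε.
|4/x + 4/5| = 4·|-5 − x|/(5·|x|) = 4|x + 5|/(5|x|).
Restrict δ ≤ 5/2. Then |x + 5| < 5/2 gives |x| > 5/2, so 5|x| > 25/2.
Then |4/x + 4/5| < 4|x + 5|/(25/2), which is < ε when |x + 5| < (25/8)ε.
Take δ = min(5/2, (25/8)ε). Then 0 < |x + 5| < δ gives both |x + 5| < 5/2 and |x + 5| < (25/8)ε, so |4/x + 4/5| < ε.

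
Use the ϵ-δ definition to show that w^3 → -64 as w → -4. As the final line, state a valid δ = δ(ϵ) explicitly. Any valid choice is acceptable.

δ = min(2, ϵ/76)

Let ϵ > 0 be given. We seek δ > 0 with 0 < |w + 4| < δ ⇒ |w^3 + 64| < ϵ.
Factor: w^3 + 64 = (w + 4)(w^2 - 4w + 16), so |w^3 + 64| = |w + 4|·|w^2 - 4w + 16|.
Impose δ ≤ 2 so that |w| < 6; then |w^2 - 4w + 16| ≤ 76.
Hence |w^3 + 64| ≤ 76|w + 4|, which is < ϵ once |w + 4| < ϵ/76.
Take δ = min(2, ϵ/76). If 0 < |w + 4| < δ then both bounds hold and |w^3 + 64| ≤ 76|w + 4| < 76·(ϵ/76) = ϵ.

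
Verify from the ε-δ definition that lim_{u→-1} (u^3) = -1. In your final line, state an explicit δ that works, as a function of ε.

Let ε > 0 be given. We seek δ > 0 with 0 < |u + 1| < δ ⇒ |u^3 + 1| < ε.
Factor: u^3 + 1 = (u + 1)(u^2 - u + 1), so |u^3 + 1| = |u + 1|·|u^2 - u + 1|.
Impose δ ≤ 1 so that |u| < 2; then |u^2 - u + 1| ≤ 7.
Hence |u^3 + 1| ≤ 7|u + 1|, which is < ε once |u + 1| < ε/7.
Take δ = min(1, ε/7). If 0 < |u + 1| < δ then both bounds hold and |u^3 + 1| ≤ 7|u + 1| < 7·(ε/7) = ε.

δ = min(1, ε/7)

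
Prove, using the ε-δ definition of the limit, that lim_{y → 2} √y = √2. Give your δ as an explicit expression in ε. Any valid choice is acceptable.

δ = min(2, √2·ε)

Let ε > 0. We want δ > 0 such that 0 < |y − 2| < δ implies |√y − √2| < ε.
Multiplying by the conjugate, |√y − √2| = |y − 2|/(√y + √2).
Restrict δ ≤ 2 so that |y − 2| < 2 forces y > 0, and then √y + √2 > √2.
Hence |√y − √2| < |y − 2|/√2, which is < ε once |y − 2| < √2·ε.
Take δ = min(2, √2·ε). If 0 < |y − 2| < δ then y > 0 and |√y − √2| < |y − 2|/√2 < ε.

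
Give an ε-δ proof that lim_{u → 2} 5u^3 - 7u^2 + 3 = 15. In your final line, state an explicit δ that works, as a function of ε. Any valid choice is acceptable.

δ = min(1, ε/60)

Let ε > 0. We want δ > 0 such that 0 < |u − 2| < δ implies |(5u^3 - 7u^2 + 3) − 15| < ε.
(5u^3 - 7u^2 + 3) − 15 = 5u^3 - 7u^2 - 12 = (u − 2)(5u^2 + 3u + 6).
So |(5u^3 - 7u^2 + 3) − 15| = |u − 2|·|5u^2 + 3u + 6|.
Require δ ≤ 1. Then |u − 2| < 1 gives |u| < 3, and by the triangle inequality |5u^2 + 3u + 6| ≤ 5·3^2 + 3·3 + 6 = 60.
Hence |(5u^3 - 7u^2 + 3) − 15| ≤ 60|u − 2| < ε provided |u − 2| < ε/60.
Choosing δ = min(1, ε/60) ensures both conditions, hence |(5u^3 - 7u^2 + 3) − 15| < ε.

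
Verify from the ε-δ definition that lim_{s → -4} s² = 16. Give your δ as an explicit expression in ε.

δ = min(1, ε/9)

Suppose ε > 0. We seek δ > 0 with 0 < |s + 4| < δ ⇒ |s² − 16| < ε.
Factor: s² − 16 = (s + 4)(s - 4), so |s² − 16| = |s + 4|·|s - 4|.
Restrict δ ≤ 1. Then |s + 4| < 1 gives |s| < 5, so by the triangle inequality |s - 4| ≤ 5 + 4 = 9.
Hence |s² − 16| ≤ 9|s + 4|, which is < ε once |s + 4| < ε/9.
Take δ = min(1, ε/9). If 0 < |s + 4| < δ then both bounds hold and |s² − 16| ≤ 9|s + 4| < 9·(ε/9) = ε.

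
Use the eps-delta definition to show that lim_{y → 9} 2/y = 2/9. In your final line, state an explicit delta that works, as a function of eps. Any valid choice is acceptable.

Suppose eps > 0. We seek delta > 0 such that 0 < |y − 9| < delta implies |2/y − (2/9)| < eps.
|2/y − (2/9)| = 2·|9 − y|/(9·|y|) = 2|y − 9|/(9|y|).
Require delta ≤ 9/2 so that |y| > 9 − 9/2 = 9/2, hence 9|y| > 81/2.
Then |2/y − (2/9)| < 2|y − 9|/(81/2), which is < eps when |y − 9| < (81/4)eps.
Take delta = min(9/2, (81/4)eps). Then 0 < |y − 9| < delta gives both |y − 9| < 9/2 and |y − 9| < (81/4)eps, so |2/y − (2/9)| < eps.

delta = min(9/2, (81/4)eps)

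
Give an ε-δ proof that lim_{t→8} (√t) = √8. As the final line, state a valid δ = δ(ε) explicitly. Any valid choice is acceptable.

δ = min(8, √8·ε)

Fix ε > 0. We want δ > 0 such that 0 < |t − 8| < δ implies |√t − √8| < ε.
Multiplying by the conjugate, |√t − √8| = |t − 8|/(√t + √8).
Restrict δ ≤ 8 so that |t − 8| < 8 forces t > 0, and then √t + √8 > √8.
Hence |√t − √8| < |t − 8|/√8, which is < ε once |t − 8| < √8·ε.
Take δ = min(8, √8·ε). If 0 < |t − 8| < δ then t > 0 and |√t − √8| < |t − 8|/√8 < ε.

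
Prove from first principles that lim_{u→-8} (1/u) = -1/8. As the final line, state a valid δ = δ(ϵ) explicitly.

δ = min(4, 32ϵ)

Let ϵ > 0. We seek δ > 0 such that 0 < |u + 8| < δ implies |1/u + 1/8| < ϵ.
|1/u + 1/8| = |-8 − u|/(8·|u|) = |u + 8|/(8|u|).
Restrict δ ≤ 4. Then |u + 8| < 4 gives |u| > 4, so 8|u| > 32.
Then |1/u + 1/8| < |u + 8|/32, which is < ϵ when |u + 8| < 32ϵ.
Take δ = min(4, 32ϵ). Then 0 < |u + 8| < δ gives both |u + 8| < 4 and |u + 8| < 32ϵ, so |1/u + 1/8| < ϵ.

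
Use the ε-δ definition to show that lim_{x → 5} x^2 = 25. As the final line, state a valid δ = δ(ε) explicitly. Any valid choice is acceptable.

Let ε > 0 be given. We seek δ > 0 with 0 < |x − 5| < δ ⇒ |x^2 − 25| < ε.
Factor: x^2 − 25 = (x − 5)(x + 5), so |x^2 − 25| = |x − 5|·|x + 5|.
Impose δ ≤ 1 so that |x| < 6; then |x + 5| ≤ 11.
Hence |x^2 − 25| ≤ 11|x − 5|, which is < ε once |x − 5| < ε/11.
Take δ = min(1, ε/11). If 0 < |x − 5| < δ then both bounds hold and |x^2 − 25| ≤ 11|x − 5| < 11·(ε/11) = ε.

δ = min(1, ε/11)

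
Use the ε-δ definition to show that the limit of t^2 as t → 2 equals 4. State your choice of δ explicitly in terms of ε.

δ = min(1, ε/5)

Fix ε > 0. We seek δ > 0 with 0 < |t − 2| < δ ⇒ |t^2 − 4| < ε.
Factor: t^2 − 4 = (t − 2)(t + 2), so |t^2 − 4| = |t − 2|·|t + 2|.
Impose δ ≤ 1 so that |t| < 3; then |t + 2| ≤ 5.
Hence |t^2 − 4| ≤ 5|t − 2|, which is < ε once |t − 2| < ε/5.
Take δ = min(1, ε/5). If 0 < |t − 2| < δ then both bounds hold and |t^2 − 4| ≤ 5|t − 2| < 5·(ε/5) = ε.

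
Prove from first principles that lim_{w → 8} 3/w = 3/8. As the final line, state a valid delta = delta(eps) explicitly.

Let eps > 0 be given. We seek delta > 0 such that 0 < |w − 8| < delta implies |3/w − (3/8)| < eps.
|3/w − (3/8)| = 3·|8 − w|/(8·|w|) = 3|w − 8|/(8|w|).
Restrict delta ≤ 4. Then |w − 8| < 4 gives |w| > 4, so 8|w| > 32.
Then |3/w − (3/8)| < 3|w − 8|/32, which is < eps when |w − 8| < (32/3)eps.
Take delta = min(4, (32/3)eps). Then 0 < |w − 8| < delta gives both |w − 8| < 4 and |w − 8| < (32/3)eps, so |3/w − (3/8)| < eps.

delta = min(4, (32/3)eps)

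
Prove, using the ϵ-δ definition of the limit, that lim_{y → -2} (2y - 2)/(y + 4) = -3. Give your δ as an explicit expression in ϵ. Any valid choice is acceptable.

δ = min(1, (1/5)ϵ)

Fix ϵ > 0. We want δ > 0 with 0 < |y + 2| < δ ⇒ |(2y - 2)/(y + 4) + 3| < ϵ.
Combining over a common denominator, (2y - 2)/(y + 4) + 3 = [(2y - 2)·2 − (-6)·(y + 4)] / [2·(y + 4)] = 10(y + 2) / (2(y + 4)).
So |(2y - 2)/(y + 4) + 3| = 10|y + 2| / (2·|y + 4|).
Restrict δ ≤ 1. Then |y + 2| < 1 gives |y + 4| = |(y + 2) + 2| ≥ 2 − 1 = 1.
Hence |(2y - 2)/(y + 4) + 3| < 10|y + 2|/(2·1) = 5|y + 2|, which is < ϵ once |y + 2| < (1/5)ϵ.
Take δ = min(1, (1/5)ϵ). Then 0 < |y + 2| < δ forces both bounds, so |(2y - 2)/(y + 4) + 3| < ϵ.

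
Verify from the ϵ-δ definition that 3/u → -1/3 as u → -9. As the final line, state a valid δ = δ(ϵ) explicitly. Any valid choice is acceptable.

δ = min(9/2, (27/2)ϵ)

Let ϵ > 0 be given. We seek δ > 0 such that 0 < |u + 9| < δ implies |3/u + 1/3| < ϵ.
|3/u + 1/3| = 3·|-9 − u|/(9·|u|) = 3|u + 9|/(9|u|).
Require δ ≤ 9/2 so that |u| > 9 − 9/2 = 9/2, hence 9|u| > 81/2.
Then |3/u + 1/3| < 3|u + 9|/(81/2), which is < ϵ when |u + 9| < (27/2)ϵ.
Take δ = min(9/2, (27/2)ϵ). Then 0 < |u + 9| < δ gives both |u + 9| < 9/2 and |u + 9| < (27/2)ϵ, so |3/u + 1/3| < ϵ.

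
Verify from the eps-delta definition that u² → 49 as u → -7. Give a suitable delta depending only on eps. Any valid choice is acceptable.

Let eps > 0 be given. We seek delta > 0 with 0 < |u + 7| < delta ⇒ |u² − 49| < eps.
Factor: u² − 49 = (u + 7)(u - 7), so |u² − 49| = |u + 7|·|u - 7|.
Impose delta ≤ 2 so that |u| < 9; then |u - 7| ≤ 16.
Hence |u² − 49| ≤ 16|u + 7|, which is < eps once |u + 7| < eps/16.
Take delta = min(2, eps/16). If 0 < |u + 7| < delta then both bounds hold and |u² − 49| ≤ 16|u + 7| < 16·(eps/16) = eps.

delta = min(2, eps/16)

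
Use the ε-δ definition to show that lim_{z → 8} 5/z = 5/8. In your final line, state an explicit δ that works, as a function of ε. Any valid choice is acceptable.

Suppose ε > 0. We seek δ > 0 such that 0 < |z − 8| < δ implies |5/z − (5/8)| < ε.
|5/z − (5/8)| = 5·|8 − z|/(8·|z|) = 5|z − 8|/(8|z|).
Restrict δ ≤ 4. Then |z − 8| < 4 gives |z| > 4, so 8|z| > 32.
Then |5/z − (5/8)| < 5|z − 8|/32, which is < ε when |z − 8| < (32/5)ε.
Take δ = min(4, (32/5)ε). Then 0 < |z − 8| < δ gives both |z − 8| < 4 and |z − 8| < (32/5)ε, so |5/z − (5/8)| < ε.

δ = min(4, (32/5)ε)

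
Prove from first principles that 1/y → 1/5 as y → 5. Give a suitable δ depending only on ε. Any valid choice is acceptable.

Fix ε > 0. We seek δ > 0 such that 0 < |y − 5| < δ implies |1/y − (1/5)| < ε.
|1/y − (1/5)| = |5 − y|/(5·|y|) = |y − 5|/(5|y|).
Require δ ≤ 5/2 so that |y| > 5 − 5/2 = 5/2, hence 5|y| > 25/2.
Then |1/y − (1/5)| < |y − 5|/(25/2), which is < ε when |y − 5| < (25/2)ε.
Take δ = min(5/2, (25/2)ε). Then 0 < |y − 5| < δ gives both |y − 5| < 5/2 and |y − 5| < (25/2)ε, so |1/y − (1/5)| < ε.

δ = min(5/2, (25/2)ε)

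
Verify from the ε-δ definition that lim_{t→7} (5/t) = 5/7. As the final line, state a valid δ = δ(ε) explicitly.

δ = min(7/2, (49/10)ε)

Let ε > 0. We seek δ > 0 such that 0 < |t − 7| < δ implies |5/t − (5/7)| < ε.
|5/t − (5/7)| = 5·|7 − t|/(7·|t|) = 5|t − 7|/(7|t|).
Restrict δ ≤ 7/2. Then |t − 7| < 7/2 gives |t| > 7/2, so 7|t| > 49/2.
Then |5/t − (5/7)| < 5|t − 7|/(49/2), which is < ε when |t − 7| < (49/10)ε.
Take δ = min(7/2, (49/10)ε). Then 0 < |t − 7| < δ gives both |t − 7| < 7/2 and |t − 7| < (49/10)ε, so |5/t − (5/7)| < ε.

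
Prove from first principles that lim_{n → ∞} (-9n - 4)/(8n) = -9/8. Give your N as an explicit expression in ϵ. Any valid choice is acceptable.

N = (1/2)/ϵ

Let ϵ > 0. For n ≥ 1, |(-9n - 4)/(8n) + 9/8| = |-32|/(8(8n)) = 32/(8(8n)).
Since 8n ≥ 8n for n ≥ 1, this is ≤ 32/(8·8n) = (1/2)/n.
So |(-9n - 4)/(8n) + 9/8| < ϵ whenever n > (1/2)/ϵ.
Take N = (1/2)/ϵ. If n > N then |(-9n - 4)/(8n) + 9/8| ≤ (1/2)/n < ϵ.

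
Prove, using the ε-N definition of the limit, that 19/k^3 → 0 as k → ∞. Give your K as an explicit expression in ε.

K = (19/ε)^{1/3}

Let ε > 0. For k ≥ 1, |19/k^3 − 0| = 19/k^3.
19/k^3 < ε ⇔ k^3 > 19/ε ⇔ k > (19/ε)^{1/3}.
Take K = (19/ε)^{1/3}. Then k > K implies 19/k^3 < ε.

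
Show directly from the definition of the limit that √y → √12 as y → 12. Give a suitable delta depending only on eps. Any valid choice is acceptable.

Suppose eps > 0. We want delta > 0 such that 0 < |y − 12| < delta implies |√y − √12| < eps.
Rationalise: √y − √12 = (y − 12)/(√y + √12), so |√y − √12| = |y − 12|/(√y + √12).
Restrict delta ≤ 12 so that |y − 12| < 12 forces y > 0, and then √y + √12 > √12.
Hence |√y − √12| < |y − 12|/√12, which is < eps once |y − 12| < √12·eps.
Take delta = min(12, √12·eps). If 0 < |y − 12| < delta then y > 0 and |√y − √12| < |y − 12|/√12 < eps.

delta = min(12, √12·eps)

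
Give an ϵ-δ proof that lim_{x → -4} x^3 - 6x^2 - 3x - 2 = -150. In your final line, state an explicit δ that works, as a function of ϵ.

Let ϵ > 0. We want δ > 0 such that 0 < |x + 4| < δ implies |(x^3 - 6x^2 - 3x - 2) + 150| < ϵ.
(x^3 - 6x^2 - 3x - 2) + 150 = x^3 - 6x^2 - 3x + 148 = (x + 4)(x^2 - 10x + 37).
So |(x^3 - 6x^2 - 3x - 2) + 150| = |x + 4|·|x^2 - 10x + 37|.
Require δ ≤ 1. Then |x + 4| < 1 gives |x| < 5, and by the triangle inequality |x^2 - 10x + 37| ≤ 5^2 + 10·5 + 37 = 112.
Hence |(x^3 - 6x^2 - 3x - 2) + 150| ≤ 112|x + 4| < ϵ provided |x + 4| < ϵ/112.
Choosing δ = min(1, ϵ/112) ensures both conditions, hence |(x^3 - 6x^2 - 3x - 2) + 150| < ϵ.

δ = min(1, ϵ/112)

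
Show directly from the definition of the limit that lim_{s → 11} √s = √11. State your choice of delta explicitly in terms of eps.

delta = min(11, √11·eps)

Let eps > 0 be given. We want delta > 0 such that 0 < |s − 11| < delta implies |√s − √11| < eps.
Rationalise: √s − √11 = (s − 11)/(√s + √11), so |√s − √11| = |s − 11|/(√s + √11).
Restrict delta ≤ 11 so that |s − 11| < 11 forces s > 0, and then √s + √11 > √11.
Hence |√s − √11| < |s − 11|/√11, which is < eps once |s − 11| < √11·eps.
Take delta = min(11, √11·eps). If 0 < |s − 11| < delta then s > 0 and |√s − √11| < |s − 11|/√11 < eps.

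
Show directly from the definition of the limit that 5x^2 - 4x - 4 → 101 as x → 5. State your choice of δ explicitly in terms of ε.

δ = min(1, ε/51)

Let ε > 0. We want δ > 0 such that 0 < |x − 5| < δ implies |(5x^2 - 4x - 4) − 101| < ε.
(5x^2 - 4x - 4) − 101 = 5x^2 - 4x - 105 = (x − 5)(5x + 21).
So |(5x^2 - 4x - 4) − 101| = |x − 5|·|5x + 21|.
Require δ ≤ 1. Then |x − 5| < 1 gives |x| < 6, and by the triangle inequality |5x + 21| ≤ 5·6 + 21 = 51.
Hence |(5x^2 - 4x - 4) − 101| ≤ 51|x − 5| < ε provided |x − 5| < ε/51.
Take δ = min(1, ε/51). Then 0 < |x − 5| < δ gives both |x − 5| < 1 and |x − 5| < ε/51, so |(5x^2 - 4x - 4) − 101| < ε.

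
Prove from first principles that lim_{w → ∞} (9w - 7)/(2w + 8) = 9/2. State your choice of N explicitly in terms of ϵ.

N = (43/2)/ϵ

Let ϵ > 0. We seek N > 0 such that w > N implies |(9w - 7)/(2w + 8) − (9/2)| < ϵ.
(9w - 7)/(2w + 8) − (9/2) = (2(9w - 7) − 9(2w + 8)) / (2(2w + 8)) = -86/(2(2w + 8)).
For w > 0 we have 2w + 8 > 2w, so |(9w - 7)/(2w + 8) − (9/2)| = 86/(2(2w + 8)) < 86/(2·2w) = (43/2)/w.
Thus |(9w - 7)/(2w + 8) − (9/2)| < ϵ whenever w > (43/2)/ϵ.
Take N = (43/2)/ϵ. If w > N then |(9w - 7)/(2w + 8) − (9/2)| < (43/2)/w < ϵ.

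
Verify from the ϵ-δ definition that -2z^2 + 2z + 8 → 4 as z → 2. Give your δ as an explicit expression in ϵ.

Let ϵ > 0 be given. We want δ > 0 such that 0 < |z − 2| < δ implies |(-2z^2 + 2z + 8) − 4| < ϵ.
(-2z^2 + 2z + 8) − 4 = -2z^2 + 2z + 4 = (z − 2)(-2z - 2).
So |(-2z^2 + 2z + 8) − 4| = |z − 2|·|-2z - 2|.
Assume first that |z − 2| < 1, so |z| < 3. Then |-2z - 2| ≤ 2·3 + 2 = 8.
Hence |(-2z^2 + 2z + 8) − 4| ≤ 8|z − 2| < ϵ provided |z − 2| < ϵ/8.
Take δ = min(1, ϵ/8). Then 0 < |z − 2| < δ gives both |z − 2| < 1 and |z − 2| < ϵ/8, so |(-2z^2 + 2z + 8) − 4| < ϵ.

δ = min(1, ϵ/8)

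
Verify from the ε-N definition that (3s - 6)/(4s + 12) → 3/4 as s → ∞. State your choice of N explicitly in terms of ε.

N = (15/4)/ε

Let ε > 0 be given. We seek N > 0 such that s > N implies |(3s - 6)/(4s + 12) − (3/4)| < ε.
(3s - 6)/(4s + 12) − (3/4) = (4(3s - 6) − 3(4s + 12)) / (4(4s + 12)) = -60/(4(4s + 12)).
For s > 0 we have 4s + 12 > 4s, so |(3s - 6)/(4s + 12) − (3/4)| = 60/(4(4s + 12)) < 60/(4·4s) = (15/4)/s.
Thus |(3s - 6)/(4s + 12) − (3/4)| < ε whenever s > (15/4)/ε.
Take N = (15/4)/ε. If s > N then |(3s - 6)/(4s + 12) − (3/4)| < (15/4)/s < ε.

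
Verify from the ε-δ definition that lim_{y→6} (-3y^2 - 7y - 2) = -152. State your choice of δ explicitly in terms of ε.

δ = min(1, ε/46)

Fix ε > 0. We want δ > 0 such that 0 < |y − 6| < δ implies |(-3y^2 - 7y - 2) + 152| < ε.
(-3y^2 - 7y - 2) + 152 = -3y^2 - 7y + 150 = (y − 6)(-3y - 25).
So |(-3y^2 - 7y - 2) + 152| = |y − 6|·|-3y - 25|.
Require δ ≤ 1. Then |y − 6| < 1 gives |y| < 7, and by the triangle inequality |-3y - 25| ≤ 3·7 + 25 = 46.
Hence |(-3y^2 - 7y - 2) + 152| ≤ 46|y − 6| < ε provided |y − 6| < ε/46.
Take δ = min(1, ε/46). Then 0 < |y − 6| < δ gives both |y − 6| < 1 and |y − 6| < ε/46, so |(-3y^2 - 7y - 2) + 152| < ε.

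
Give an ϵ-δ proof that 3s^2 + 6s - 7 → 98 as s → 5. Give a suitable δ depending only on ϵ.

Fix ϵ > 0. We want δ > 0 such that 0 < |s − 5| < δ implies |(3s^2 + 6s - 7) − 98| < ϵ.
(3s^2 + 6s - 7) − 98 = 3s^2 + 6s - 105 = (s − 5)(3s + 21).
So |(3s^2 + 6s - 7) − 98| = |s − 5|·|3s + 21|.
Require δ ≤ 2. Then |s − 5| < 2 gives |s| < 7, and by the triangle inequality |3s + 21| ≤ 3·7 + 21 = 42.
Hence |(3s^2 + 6s - 7) − 98| ≤ 42|s − 5| < ϵ provided |s − 5| < ϵ/42.
Choosing δ = min(2, ϵ/42) ensures both conditions, hence |(3s^2 + 6s - 7) − 98| < ϵ.

δ = min(2, ϵ/42)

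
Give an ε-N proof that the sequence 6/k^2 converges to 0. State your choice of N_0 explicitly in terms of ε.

Let ε > 0 be given. For k ≥ 1, |6/k^2 − 0| = 6/k^2.
6/k^2 < ε ⇔ k^2 > 6/ε ⇔ k > (6/ε)^{1/2}.
Take N_0 = (6/ε)^{1/2}. Then k > N_0 implies 6/k^2 < ε.

N_0 = (6/ε)^{1/2}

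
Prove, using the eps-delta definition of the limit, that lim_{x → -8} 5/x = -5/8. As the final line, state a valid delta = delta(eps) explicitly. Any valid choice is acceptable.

Fix eps > 0. We seek delta > 0 such that 0 < |x + 8| < delta implies |5/x + 5/8| < eps.
|5/x + 5/8| = 5·|-8 − x|/(8·|x|) = 5|x + 8|/(8|x|).
Require delta ≤ 4 so that |x| > 8 − 4 = 4, hence 8|x| > 32.
Then |5/x + 5/8| < 5|x + 8|/32, which is < eps when |x + 8| < (32/5)eps.
Take delta = min(4, (32/5)eps). Then 0 < |x + 8| < delta gives both |x + 8| < 4 and |x + 8| < (32/5)eps, so |5/x + 5/8| < eps.

delta = min(4, (32/5)eps)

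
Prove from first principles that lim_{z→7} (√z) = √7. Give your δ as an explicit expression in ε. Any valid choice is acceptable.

Let ε > 0 be given. We want δ > 0 such that 0 < |z − 7| < δ implies |√z − √7| < ε.
Rationalise: √z − √7 = (z − 7)/(√z + √7), so |√z − √7| = |z − 7|/(√z + √7).
Restrict δ ≤ 7 so that |z − 7| < 7 forces z > 0, and then √z + √7 > √7.
Hence |√z − √7| < |z − 7|/√7, which is < ε once |z − 7| < √7·ε.
Take δ = min(7, √7·ε). If 0 < |z − 7| < δ then z > 0 and |√z − √7| < |z − 7|/√7 < ε.

δ = min(7, √7·ε)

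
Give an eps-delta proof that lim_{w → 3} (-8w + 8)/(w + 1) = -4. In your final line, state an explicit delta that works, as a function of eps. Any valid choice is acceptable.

delta = min(2, (1/2)eps)

Fix eps > 0. We want delta > 0 with 0 < |w − 3| < delta ⇒ |(-8w + 8)/(w + 1) + 4| < eps.
Combining over a common denominator, (-8w + 8)/(w + 1) + 4 = [(-8w + 8)·4 − (-16)·(w + 1)] / [4·(w + 1)] = -16(w − 3) / (4(w + 1)).
So |(-8w + 8)/(w + 1) + 4| = 16|w − 3| / (4·|w + 1|).
Require delta ≤ 2, so |w + 1| ≥ |4| − |w − 3| > 4 − 2 = 2.
Hence |(-8w + 8)/(w + 1) + 4| < 16|w − 3|/(4·2) = 2|w − 3|, which is < eps once |w − 3| < (1/2)eps.
Take delta = min(2, (1/2)eps). Then 0 < |w − 3| < delta forces both bounds, so |(-8w + 8)/(w + 1) + 4| < eps.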